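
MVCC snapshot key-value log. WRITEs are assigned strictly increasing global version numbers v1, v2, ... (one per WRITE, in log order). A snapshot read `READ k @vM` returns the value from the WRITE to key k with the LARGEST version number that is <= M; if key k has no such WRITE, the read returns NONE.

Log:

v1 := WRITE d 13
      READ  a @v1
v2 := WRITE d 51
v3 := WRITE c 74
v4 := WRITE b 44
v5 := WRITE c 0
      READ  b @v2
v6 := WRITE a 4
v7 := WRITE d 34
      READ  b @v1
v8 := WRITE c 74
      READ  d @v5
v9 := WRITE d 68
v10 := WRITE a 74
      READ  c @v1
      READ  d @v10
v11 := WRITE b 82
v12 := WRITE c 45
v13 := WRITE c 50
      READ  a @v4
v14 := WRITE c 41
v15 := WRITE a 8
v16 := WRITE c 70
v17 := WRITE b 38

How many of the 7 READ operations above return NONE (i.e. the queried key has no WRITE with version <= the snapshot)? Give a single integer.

Answer: 5

Derivation:
v1: WRITE d=13  (d history now [(1, 13)])
READ a @v1: history=[] -> no version <= 1 -> NONE
v2: WRITE d=51  (d history now [(1, 13), (2, 51)])
v3: WRITE c=74  (c history now [(3, 74)])
v4: WRITE b=44  (b history now [(4, 44)])
v5: WRITE c=0  (c history now [(3, 74), (5, 0)])
READ b @v2: history=[(4, 44)] -> no version <= 2 -> NONE
v6: WRITE a=4  (a history now [(6, 4)])
v7: WRITE d=34  (d history now [(1, 13), (2, 51), (7, 34)])
READ b @v1: history=[(4, 44)] -> no version <= 1 -> NONE
v8: WRITE c=74  (c history now [(3, 74), (5, 0), (8, 74)])
READ d @v5: history=[(1, 13), (2, 51), (7, 34)] -> pick v2 -> 51
v9: WRITE d=68  (d history now [(1, 13), (2, 51), (7, 34), (9, 68)])
v10: WRITE a=74  (a history now [(6, 4), (10, 74)])
READ c @v1: history=[(3, 74), (5, 0), (8, 74)] -> no version <= 1 -> NONE
READ d @v10: history=[(1, 13), (2, 51), (7, 34), (9, 68)] -> pick v9 -> 68
v11: WRITE b=82  (b history now [(4, 44), (11, 82)])
v12: WRITE c=45  (c history now [(3, 74), (5, 0), (8, 74), (12, 45)])
v13: WRITE c=50  (c history now [(3, 74), (5, 0), (8, 74), (12, 45), (13, 50)])
READ a @v4: history=[(6, 4), (10, 74)] -> no version <= 4 -> NONE
v14: WRITE c=41  (c history now [(3, 74), (5, 0), (8, 74), (12, 45), (13, 50), (14, 41)])
v15: WRITE a=8  (a history now [(6, 4), (10, 74), (15, 8)])
v16: WRITE c=70  (c history now [(3, 74), (5, 0), (8, 74), (12, 45), (13, 50), (14, 41), (16, 70)])
v17: WRITE b=38  (b history now [(4, 44), (11, 82), (17, 38)])
Read results in order: ['NONE', 'NONE', 'NONE', '51', 'NONE', '68', 'NONE']
NONE count = 5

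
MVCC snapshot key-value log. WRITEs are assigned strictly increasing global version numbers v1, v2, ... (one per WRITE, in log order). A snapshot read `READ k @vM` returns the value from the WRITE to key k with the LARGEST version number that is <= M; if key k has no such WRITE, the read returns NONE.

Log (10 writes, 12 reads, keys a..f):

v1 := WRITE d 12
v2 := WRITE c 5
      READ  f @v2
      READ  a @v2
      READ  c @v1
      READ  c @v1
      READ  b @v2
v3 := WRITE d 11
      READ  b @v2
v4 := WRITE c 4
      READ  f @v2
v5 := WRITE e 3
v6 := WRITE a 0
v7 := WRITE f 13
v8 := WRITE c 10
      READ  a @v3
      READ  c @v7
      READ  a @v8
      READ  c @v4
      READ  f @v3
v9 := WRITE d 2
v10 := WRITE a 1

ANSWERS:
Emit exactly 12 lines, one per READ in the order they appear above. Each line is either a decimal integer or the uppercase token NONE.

Answer: NONE
NONE
NONE
NONE
NONE
NONE
NONE
NONE
4
0
4
NONE

Derivation:
v1: WRITE d=12  (d history now [(1, 12)])
v2: WRITE c=5  (c history now [(2, 5)])
READ f @v2: history=[] -> no version <= 2 -> NONE
READ a @v2: history=[] -> no version <= 2 -> NONE
READ c @v1: history=[(2, 5)] -> no version <= 1 -> NONE
READ c @v1: history=[(2, 5)] -> no version <= 1 -> NONE
READ b @v2: history=[] -> no version <= 2 -> NONE
v3: WRITE d=11  (d history now [(1, 12), (3, 11)])
READ b @v2: history=[] -> no version <= 2 -> NONE
v4: WRITE c=4  (c history now [(2, 5), (4, 4)])
READ f @v2: history=[] -> no version <= 2 -> NONE
v5: WRITE e=3  (e history now [(5, 3)])
v6: WRITE a=0  (a history now [(6, 0)])
v7: WRITE f=13  (f history now [(7, 13)])
v8: WRITE c=10  (c history now [(2, 5), (4, 4), (8, 10)])
READ a @v3: history=[(6, 0)] -> no version <= 3 -> NONE
READ c @v7: history=[(2, 5), (4, 4), (8, 10)] -> pick v4 -> 4
READ a @v8: history=[(6, 0)] -> pick v6 -> 0
READ c @v4: history=[(2, 5), (4, 4), (8, 10)] -> pick v4 -> 4
READ f @v3: history=[(7, 13)] -> no version <= 3 -> NONE
v9: WRITE d=2  (d history now [(1, 12), (3, 11), (9, 2)])
v10: WRITE a=1  (a history now [(6, 0), (10, 1)])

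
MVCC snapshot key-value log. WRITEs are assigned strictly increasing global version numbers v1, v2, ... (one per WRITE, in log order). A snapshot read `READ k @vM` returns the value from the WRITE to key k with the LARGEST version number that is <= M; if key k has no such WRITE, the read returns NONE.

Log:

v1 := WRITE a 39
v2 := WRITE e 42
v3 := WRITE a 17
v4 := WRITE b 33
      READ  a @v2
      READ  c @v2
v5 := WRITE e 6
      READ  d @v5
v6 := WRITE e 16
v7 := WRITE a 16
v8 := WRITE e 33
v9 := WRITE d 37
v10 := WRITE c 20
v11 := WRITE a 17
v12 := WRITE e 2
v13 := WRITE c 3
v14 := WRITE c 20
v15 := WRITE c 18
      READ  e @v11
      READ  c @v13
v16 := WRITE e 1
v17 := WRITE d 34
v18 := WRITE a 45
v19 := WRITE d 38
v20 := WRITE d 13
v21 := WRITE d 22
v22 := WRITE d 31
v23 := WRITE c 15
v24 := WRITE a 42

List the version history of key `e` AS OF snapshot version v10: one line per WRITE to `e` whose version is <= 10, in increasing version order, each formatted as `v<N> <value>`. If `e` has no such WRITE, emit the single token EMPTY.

Scan writes for key=e with version <= 10:
  v1 WRITE a 39 -> skip
  v2 WRITE e 42 -> keep
  v3 WRITE a 17 -> skip
  v4 WRITE b 33 -> skip
  v5 WRITE e 6 -> keep
  v6 WRITE e 16 -> keep
  v7 WRITE a 16 -> skip
  v8 WRITE e 33 -> keep
  v9 WRITE d 37 -> skip
  v10 WRITE c 20 -> skip
  v11 WRITE a 17 -> skip
  v12 WRITE e 2 -> drop (> snap)
  v13 WRITE c 3 -> skip
  v14 WRITE c 20 -> skip
  v15 WRITE c 18 -> skip
  v16 WRITE e 1 -> drop (> snap)
  v17 WRITE d 34 -> skip
  v18 WRITE a 45 -> skip
  v19 WRITE d 38 -> skip
  v20 WRITE d 13 -> skip
  v21 WRITE d 22 -> skip
  v22 WRITE d 31 -> skip
  v23 WRITE c 15 -> skip
  v24 WRITE a 42 -> skip
Collected: [(2, 42), (5, 6), (6, 16), (8, 33)]

Answer: v2 42
v5 6
v6 16
v8 33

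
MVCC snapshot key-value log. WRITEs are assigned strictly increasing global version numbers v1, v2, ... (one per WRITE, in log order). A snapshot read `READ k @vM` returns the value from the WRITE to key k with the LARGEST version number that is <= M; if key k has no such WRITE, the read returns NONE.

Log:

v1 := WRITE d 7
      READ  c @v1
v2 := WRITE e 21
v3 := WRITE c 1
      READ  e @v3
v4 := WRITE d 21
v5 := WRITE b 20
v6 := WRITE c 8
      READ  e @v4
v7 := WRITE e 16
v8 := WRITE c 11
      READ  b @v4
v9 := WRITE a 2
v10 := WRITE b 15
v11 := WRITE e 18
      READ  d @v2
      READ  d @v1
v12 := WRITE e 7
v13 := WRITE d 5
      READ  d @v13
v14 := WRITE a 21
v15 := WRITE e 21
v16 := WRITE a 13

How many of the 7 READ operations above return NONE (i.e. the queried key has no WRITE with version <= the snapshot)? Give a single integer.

v1: WRITE d=7  (d history now [(1, 7)])
READ c @v1: history=[] -> no version <= 1 -> NONE
v2: WRITE e=21  (e history now [(2, 21)])
v3: WRITE c=1  (c history now [(3, 1)])
READ e @v3: history=[(2, 21)] -> pick v2 -> 21
v4: WRITE d=21  (d history now [(1, 7), (4, 21)])
v5: WRITE b=20  (b history now [(5, 20)])
v6: WRITE c=8  (c history now [(3, 1), (6, 8)])
READ e @v4: history=[(2, 21)] -> pick v2 -> 21
v7: WRITE e=16  (e history now [(2, 21), (7, 16)])
v8: WRITE c=11  (c history now [(3, 1), (6, 8), (8, 11)])
READ b @v4: history=[(5, 20)] -> no version <= 4 -> NONE
v9: WRITE a=2  (a history now [(9, 2)])
v10: WRITE b=15  (b history now [(5, 20), (10, 15)])
v11: WRITE e=18  (e history now [(2, 21), (7, 16), (11, 18)])
READ d @v2: history=[(1, 7), (4, 21)] -> pick v1 -> 7
READ d @v1: history=[(1, 7), (4, 21)] -> pick v1 -> 7
v12: WRITE e=7  (e history now [(2, 21), (7, 16), (11, 18), (12, 7)])
v13: WRITE d=5  (d history now [(1, 7), (4, 21), (13, 5)])
READ d @v13: history=[(1, 7), (4, 21), (13, 5)] -> pick v13 -> 5
v14: WRITE a=21  (a history now [(9, 2), (14, 21)])
v15: WRITE e=21  (e history now [(2, 21), (7, 16), (11, 18), (12, 7), (15, 21)])
v16: WRITE a=13  (a history now [(9, 2), (14, 21), (16, 13)])
Read results in order: ['NONE', '21', '21', 'NONE', '7', '7', '5']
NONE count = 2

Answer: 2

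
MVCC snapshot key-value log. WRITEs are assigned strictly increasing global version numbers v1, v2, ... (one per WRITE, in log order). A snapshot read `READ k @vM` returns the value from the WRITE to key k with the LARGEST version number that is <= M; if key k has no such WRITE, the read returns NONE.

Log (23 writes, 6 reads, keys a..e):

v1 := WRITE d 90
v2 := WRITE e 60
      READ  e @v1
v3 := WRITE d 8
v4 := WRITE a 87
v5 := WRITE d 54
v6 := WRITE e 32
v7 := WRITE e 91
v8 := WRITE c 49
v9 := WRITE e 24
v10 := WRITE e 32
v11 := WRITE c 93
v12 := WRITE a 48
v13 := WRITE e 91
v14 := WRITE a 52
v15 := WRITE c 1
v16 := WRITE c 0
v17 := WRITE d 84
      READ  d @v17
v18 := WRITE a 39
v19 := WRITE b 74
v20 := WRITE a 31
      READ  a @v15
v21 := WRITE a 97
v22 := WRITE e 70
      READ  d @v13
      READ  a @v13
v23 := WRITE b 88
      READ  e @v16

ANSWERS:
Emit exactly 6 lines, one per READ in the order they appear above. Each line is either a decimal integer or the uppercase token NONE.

Answer: NONE
84
52
54
48
91

Derivation:
v1: WRITE d=90  (d history now [(1, 90)])
v2: WRITE e=60  (e history now [(2, 60)])
READ e @v1: history=[(2, 60)] -> no version <= 1 -> NONE
v3: WRITE d=8  (d history now [(1, 90), (3, 8)])
v4: WRITE a=87  (a history now [(4, 87)])
v5: WRITE d=54  (d history now [(1, 90), (3, 8), (5, 54)])
v6: WRITE e=32  (e history now [(2, 60), (6, 32)])
v7: WRITE e=91  (e history now [(2, 60), (6, 32), (7, 91)])
v8: WRITE c=49  (c history now [(8, 49)])
v9: WRITE e=24  (e history now [(2, 60), (6, 32), (7, 91), (9, 24)])
v10: WRITE e=32  (e history now [(2, 60), (6, 32), (7, 91), (9, 24), (10, 32)])
v11: WRITE c=93  (c history now [(8, 49), (11, 93)])
v12: WRITE a=48  (a history now [(4, 87), (12, 48)])
v13: WRITE e=91  (e history now [(2, 60), (6, 32), (7, 91), (9, 24), (10, 32), (13, 91)])
v14: WRITE a=52  (a history now [(4, 87), (12, 48), (14, 52)])
v15: WRITE c=1  (c history now [(8, 49), (11, 93), (15, 1)])
v16: WRITE c=0  (c history now [(8, 49), (11, 93), (15, 1), (16, 0)])
v17: WRITE d=84  (d history now [(1, 90), (3, 8), (5, 54), (17, 84)])
READ d @v17: history=[(1, 90), (3, 8), (5, 54), (17, 84)] -> pick v17 -> 84
v18: WRITE a=39  (a history now [(4, 87), (12, 48), (14, 52), (18, 39)])
v19: WRITE b=74  (b history now [(19, 74)])
v20: WRITE a=31  (a history now [(4, 87), (12, 48), (14, 52), (18, 39), (20, 31)])
READ a @v15: history=[(4, 87), (12, 48), (14, 52), (18, 39), (20, 31)] -> pick v14 -> 52
v21: WRITE a=97  (a history now [(4, 87), (12, 48), (14, 52), (18, 39), (20, 31), (21, 97)])
v22: WRITE e=70  (e history now [(2, 60), (6, 32), (7, 91), (9, 24), (10, 32), (13, 91), (22, 70)])
READ d @v13: history=[(1, 90), (3, 8), (5, 54), (17, 84)] -> pick v5 -> 54
READ a @v13: history=[(4, 87), (12, 48), (14, 52), (18, 39), (20, 31), (21, 97)] -> pick v12 -> 48
v23: WRITE b=88  (b history now [(19, 74), (23, 88)])
READ e @v16: history=[(2, 60), (6, 32), (7, 91), (9, 24), (10, 32), (13, 91), (22, 70)] -> pick v13 -> 91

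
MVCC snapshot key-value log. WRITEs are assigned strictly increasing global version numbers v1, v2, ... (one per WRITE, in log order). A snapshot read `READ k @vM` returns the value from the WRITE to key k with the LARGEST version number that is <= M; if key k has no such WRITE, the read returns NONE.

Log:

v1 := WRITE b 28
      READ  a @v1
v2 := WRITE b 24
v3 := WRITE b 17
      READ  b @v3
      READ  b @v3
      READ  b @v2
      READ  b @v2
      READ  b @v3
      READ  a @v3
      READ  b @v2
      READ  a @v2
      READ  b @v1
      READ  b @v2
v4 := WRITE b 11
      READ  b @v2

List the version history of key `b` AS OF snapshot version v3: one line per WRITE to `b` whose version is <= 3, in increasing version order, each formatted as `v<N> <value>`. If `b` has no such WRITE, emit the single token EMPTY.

Scan writes for key=b with version <= 3:
  v1 WRITE b 28 -> keep
  v2 WRITE b 24 -> keep
  v3 WRITE b 17 -> keep
  v4 WRITE b 11 -> drop (> snap)
Collected: [(1, 28), (2, 24), (3, 17)]

Answer: v1 28
v2 24
v3 17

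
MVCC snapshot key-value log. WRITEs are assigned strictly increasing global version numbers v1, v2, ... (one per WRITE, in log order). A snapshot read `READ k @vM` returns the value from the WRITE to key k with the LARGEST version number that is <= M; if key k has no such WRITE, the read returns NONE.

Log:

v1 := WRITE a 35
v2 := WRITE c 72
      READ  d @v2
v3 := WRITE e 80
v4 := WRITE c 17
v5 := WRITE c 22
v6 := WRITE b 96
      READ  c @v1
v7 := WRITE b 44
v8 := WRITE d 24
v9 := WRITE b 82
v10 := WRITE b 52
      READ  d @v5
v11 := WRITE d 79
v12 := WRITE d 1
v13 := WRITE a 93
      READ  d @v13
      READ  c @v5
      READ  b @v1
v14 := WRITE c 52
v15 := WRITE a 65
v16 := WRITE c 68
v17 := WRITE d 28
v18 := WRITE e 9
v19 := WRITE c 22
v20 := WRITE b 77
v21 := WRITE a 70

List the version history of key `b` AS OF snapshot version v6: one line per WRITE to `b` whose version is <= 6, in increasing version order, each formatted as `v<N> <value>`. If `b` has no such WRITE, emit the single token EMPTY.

Scan writes for key=b with version <= 6:
  v1 WRITE a 35 -> skip
  v2 WRITE c 72 -> skip
  v3 WRITE e 80 -> skip
  v4 WRITE c 17 -> skip
  v5 WRITE c 22 -> skip
  v6 WRITE b 96 -> keep
  v7 WRITE b 44 -> drop (> snap)
  v8 WRITE d 24 -> skip
  v9 WRITE b 82 -> drop (> snap)
  v10 WRITE b 52 -> drop (> snap)
  v11 WRITE d 79 -> skip
  v12 WRITE d 1 -> skip
  v13 WRITE a 93 -> skip
  v14 WRITE c 52 -> skip
  v15 WRITE a 65 -> skip
  v16 WRITE c 68 -> skip
  v17 WRITE d 28 -> skip
  v18 WRITE e 9 -> skip
  v19 WRITE c 22 -> skip
  v20 WRITE b 77 -> drop (> snap)
  v21 WRITE a 70 -> skip
Collected: [(6, 96)]

Answer: v6 96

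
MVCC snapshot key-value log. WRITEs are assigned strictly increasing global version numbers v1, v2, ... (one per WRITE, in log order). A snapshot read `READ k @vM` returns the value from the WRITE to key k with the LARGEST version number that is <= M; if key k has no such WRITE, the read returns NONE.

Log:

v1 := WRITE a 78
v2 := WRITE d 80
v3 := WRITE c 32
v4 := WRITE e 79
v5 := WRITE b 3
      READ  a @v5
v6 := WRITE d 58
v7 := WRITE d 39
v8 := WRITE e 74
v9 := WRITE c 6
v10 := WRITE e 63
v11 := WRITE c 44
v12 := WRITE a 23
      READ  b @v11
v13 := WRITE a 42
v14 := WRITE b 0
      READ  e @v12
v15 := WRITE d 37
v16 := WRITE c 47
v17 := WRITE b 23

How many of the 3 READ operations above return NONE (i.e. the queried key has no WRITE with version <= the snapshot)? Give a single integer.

v1: WRITE a=78  (a history now [(1, 78)])
v2: WRITE d=80  (d history now [(2, 80)])
v3: WRITE c=32  (c history now [(3, 32)])
v4: WRITE e=79  (e history now [(4, 79)])
v5: WRITE b=3  (b history now [(5, 3)])
READ a @v5: history=[(1, 78)] -> pick v1 -> 78
v6: WRITE d=58  (d history now [(2, 80), (6, 58)])
v7: WRITE d=39  (d history now [(2, 80), (6, 58), (7, 39)])
v8: WRITE e=74  (e history now [(4, 79), (8, 74)])
v9: WRITE c=6  (c history now [(3, 32), (9, 6)])
v10: WRITE e=63  (e history now [(4, 79), (8, 74), (10, 63)])
v11: WRITE c=44  (c history now [(3, 32), (9, 6), (11, 44)])
v12: WRITE a=23  (a history now [(1, 78), (12, 23)])
READ b @v11: history=[(5, 3)] -> pick v5 -> 3
v13: WRITE a=42  (a history now [(1, 78), (12, 23), (13, 42)])
v14: WRITE b=0  (b history now [(5, 3), (14, 0)])
READ e @v12: history=[(4, 79), (8, 74), (10, 63)] -> pick v10 -> 63
v15: WRITE d=37  (d history now [(2, 80), (6, 58), (7, 39), (15, 37)])
v16: WRITE c=47  (c history now [(3, 32), (9, 6), (11, 44), (16, 47)])
v17: WRITE b=23  (b history now [(5, 3), (14, 0), (17, 23)])
Read results in order: ['78', '3', '63']
NONE count = 0

Answer: 0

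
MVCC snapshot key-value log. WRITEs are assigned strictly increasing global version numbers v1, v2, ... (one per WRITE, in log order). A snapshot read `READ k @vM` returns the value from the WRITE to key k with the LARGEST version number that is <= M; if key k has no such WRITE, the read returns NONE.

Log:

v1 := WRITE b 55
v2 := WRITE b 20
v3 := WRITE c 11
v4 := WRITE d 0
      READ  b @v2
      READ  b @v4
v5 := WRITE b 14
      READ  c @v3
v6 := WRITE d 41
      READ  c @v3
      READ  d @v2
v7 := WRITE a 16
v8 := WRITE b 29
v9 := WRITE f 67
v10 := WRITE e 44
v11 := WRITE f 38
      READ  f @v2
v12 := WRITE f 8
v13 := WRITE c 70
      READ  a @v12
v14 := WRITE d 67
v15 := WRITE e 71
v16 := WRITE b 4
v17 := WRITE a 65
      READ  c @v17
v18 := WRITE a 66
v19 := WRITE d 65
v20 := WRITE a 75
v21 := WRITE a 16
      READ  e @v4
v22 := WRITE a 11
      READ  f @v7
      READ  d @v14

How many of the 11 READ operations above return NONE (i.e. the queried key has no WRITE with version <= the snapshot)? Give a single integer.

v1: WRITE b=55  (b history now [(1, 55)])
v2: WRITE b=20  (b history now [(1, 55), (2, 20)])
v3: WRITE c=11  (c history now [(3, 11)])
v4: WRITE d=0  (d history now [(4, 0)])
READ b @v2: history=[(1, 55), (2, 20)] -> pick v2 -> 20
READ b @v4: history=[(1, 55), (2, 20)] -> pick v2 -> 20
v5: WRITE b=14  (b history now [(1, 55), (2, 20), (5, 14)])
READ c @v3: history=[(3, 11)] -> pick v3 -> 11
v6: WRITE d=41  (d history now [(4, 0), (6, 41)])
READ c @v3: history=[(3, 11)] -> pick v3 -> 11
READ d @v2: history=[(4, 0), (6, 41)] -> no version <= 2 -> NONE
v7: WRITE a=16  (a history now [(7, 16)])
v8: WRITE b=29  (b history now [(1, 55), (2, 20), (5, 14), (8, 29)])
v9: WRITE f=67  (f history now [(9, 67)])
v10: WRITE e=44  (e history now [(10, 44)])
v11: WRITE f=38  (f history now [(9, 67), (11, 38)])
READ f @v2: history=[(9, 67), (11, 38)] -> no version <= 2 -> NONE
v12: WRITE f=8  (f history now [(9, 67), (11, 38), (12, 8)])
v13: WRITE c=70  (c history now [(3, 11), (13, 70)])
READ a @v12: history=[(7, 16)] -> pick v7 -> 16
v14: WRITE d=67  (d history now [(4, 0), (6, 41), (14, 67)])
v15: WRITE e=71  (e history now [(10, 44), (15, 71)])
v16: WRITE b=4  (b history now [(1, 55), (2, 20), (5, 14), (8, 29), (16, 4)])
v17: WRITE a=65  (a history now [(7, 16), (17, 65)])
READ c @v17: history=[(3, 11), (13, 70)] -> pick v13 -> 70
v18: WRITE a=66  (a history now [(7, 16), (17, 65), (18, 66)])
v19: WRITE d=65  (d history now [(4, 0), (6, 41), (14, 67), (19, 65)])
v20: WRITE a=75  (a history now [(7, 16), (17, 65), (18, 66), (20, 75)])
v21: WRITE a=16  (a history now [(7, 16), (17, 65), (18, 66), (20, 75), (21, 16)])
READ e @v4: history=[(10, 44), (15, 71)] -> no version <= 4 -> NONE
v22: WRITE a=11  (a history now [(7, 16), (17, 65), (18, 66), (20, 75), (21, 16), (22, 11)])
READ f @v7: history=[(9, 67), (11, 38), (12, 8)] -> no version <= 7 -> NONE
READ d @v14: history=[(4, 0), (6, 41), (14, 67), (19, 65)] -> pick v14 -> 67
Read results in order: ['20', '20', '11', '11', 'NONE', 'NONE', '16', '70', 'NONE', 'NONE', '67']
NONE count = 4

Answer: 4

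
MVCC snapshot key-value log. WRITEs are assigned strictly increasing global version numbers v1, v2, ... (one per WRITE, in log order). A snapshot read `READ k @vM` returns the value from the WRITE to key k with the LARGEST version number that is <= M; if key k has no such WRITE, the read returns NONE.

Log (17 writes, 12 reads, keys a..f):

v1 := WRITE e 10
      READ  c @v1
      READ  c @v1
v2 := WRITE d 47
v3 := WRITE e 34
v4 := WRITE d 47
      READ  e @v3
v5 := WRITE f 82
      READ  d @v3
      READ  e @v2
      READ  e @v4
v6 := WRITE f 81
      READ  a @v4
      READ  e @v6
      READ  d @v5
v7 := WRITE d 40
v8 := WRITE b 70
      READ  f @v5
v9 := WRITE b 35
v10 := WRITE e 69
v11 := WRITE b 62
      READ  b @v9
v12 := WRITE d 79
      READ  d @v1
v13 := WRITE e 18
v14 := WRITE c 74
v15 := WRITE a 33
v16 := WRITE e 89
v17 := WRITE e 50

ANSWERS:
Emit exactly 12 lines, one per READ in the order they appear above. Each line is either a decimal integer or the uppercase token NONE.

Answer: NONE
NONE
34
47
10
34
NONE
34
47
82
35
NONE

Derivation:
v1: WRITE e=10  (e history now [(1, 10)])
READ c @v1: history=[] -> no version <= 1 -> NONE
READ c @v1: history=[] -> no version <= 1 -> NONE
v2: WRITE d=47  (d history now [(2, 47)])
v3: WRITE e=34  (e history now [(1, 10), (3, 34)])
v4: WRITE d=47  (d history now [(2, 47), (4, 47)])
READ e @v3: history=[(1, 10), (3, 34)] -> pick v3 -> 34
v5: WRITE f=82  (f history now [(5, 82)])
READ d @v3: history=[(2, 47), (4, 47)] -> pick v2 -> 47
READ e @v2: history=[(1, 10), (3, 34)] -> pick v1 -> 10
READ e @v4: history=[(1, 10), (3, 34)] -> pick v3 -> 34
v6: WRITE f=81  (f history now [(5, 82), (6, 81)])
READ a @v4: history=[] -> no version <= 4 -> NONE
READ e @v6: history=[(1, 10), (3, 34)] -> pick v3 -> 34
READ d @v5: history=[(2, 47), (4, 47)] -> pick v4 -> 47
v7: WRITE d=40  (d history now [(2, 47), (4, 47), (7, 40)])
v8: WRITE b=70  (b history now [(8, 70)])
READ f @v5: history=[(5, 82), (6, 81)] -> pick v5 -> 82
v9: WRITE b=35  (b history now [(8, 70), (9, 35)])
v10: WRITE e=69  (e history now [(1, 10), (3, 34), (10, 69)])
v11: WRITE b=62  (b history now [(8, 70), (9, 35), (11, 62)])
READ b @v9: history=[(8, 70), (9, 35), (11, 62)] -> pick v9 -> 35
v12: WRITE d=79  (d history now [(2, 47), (4, 47), (7, 40), (12, 79)])
READ d @v1: history=[(2, 47), (4, 47), (7, 40), (12, 79)] -> no version <= 1 -> NONE
v13: WRITE e=18  (e history now [(1, 10), (3, 34), (10, 69), (13, 18)])
v14: WRITE c=74  (c history now [(14, 74)])
v15: WRITE a=33  (a history now [(15, 33)])
v16: WRITE e=89  (e history now [(1, 10), (3, 34), (10, 69), (13, 18), (16, 89)])
v17: WRITE e=50  (e history now [(1, 10), (3, 34), (10, 69), (13, 18), (16, 89), (17, 50)])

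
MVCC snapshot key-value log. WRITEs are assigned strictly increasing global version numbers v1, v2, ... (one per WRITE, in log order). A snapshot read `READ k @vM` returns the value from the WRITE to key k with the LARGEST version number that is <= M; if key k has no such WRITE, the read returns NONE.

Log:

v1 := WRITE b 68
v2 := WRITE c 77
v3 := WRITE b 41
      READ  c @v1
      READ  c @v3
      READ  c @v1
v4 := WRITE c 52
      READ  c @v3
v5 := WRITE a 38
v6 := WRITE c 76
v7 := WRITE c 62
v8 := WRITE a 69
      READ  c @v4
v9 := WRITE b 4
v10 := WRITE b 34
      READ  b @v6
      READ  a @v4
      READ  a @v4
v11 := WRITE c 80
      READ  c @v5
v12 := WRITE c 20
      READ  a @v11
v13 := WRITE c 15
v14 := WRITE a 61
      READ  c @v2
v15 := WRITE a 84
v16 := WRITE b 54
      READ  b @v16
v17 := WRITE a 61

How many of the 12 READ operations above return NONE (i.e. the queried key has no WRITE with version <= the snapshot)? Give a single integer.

v1: WRITE b=68  (b history now [(1, 68)])
v2: WRITE c=77  (c history now [(2, 77)])
v3: WRITE b=41  (b history now [(1, 68), (3, 41)])
READ c @v1: history=[(2, 77)] -> no version <= 1 -> NONE
READ c @v3: history=[(2, 77)] -> pick v2 -> 77
READ c @v1: history=[(2, 77)] -> no version <= 1 -> NONE
v4: WRITE c=52  (c history now [(2, 77), (4, 52)])
READ c @v3: history=[(2, 77), (4, 52)] -> pick v2 -> 77
v5: WRITE a=38  (a history now [(5, 38)])
v6: WRITE c=76  (c history now [(2, 77), (4, 52), (6, 76)])
v7: WRITE c=62  (c history now [(2, 77), (4, 52), (6, 76), (7, 62)])
v8: WRITE a=69  (a history now [(5, 38), (8, 69)])
READ c @v4: history=[(2, 77), (4, 52), (6, 76), (7, 62)] -> pick v4 -> 52
v9: WRITE b=4  (b history now [(1, 68), (3, 41), (9, 4)])
v10: WRITE b=34  (b history now [(1, 68), (3, 41), (9, 4), (10, 34)])
READ b @v6: history=[(1, 68), (3, 41), (9, 4), (10, 34)] -> pick v3 -> 41
READ a @v4: history=[(5, 38), (8, 69)] -> no version <= 4 -> NONE
READ a @v4: history=[(5, 38), (8, 69)] -> no version <= 4 -> NONE
v11: WRITE c=80  (c history now [(2, 77), (4, 52), (6, 76), (7, 62), (11, 80)])
READ c @v5: history=[(2, 77), (4, 52), (6, 76), (7, 62), (11, 80)] -> pick v4 -> 52
v12: WRITE c=20  (c history now [(2, 77), (4, 52), (6, 76), (7, 62), (11, 80), (12, 20)])
READ a @v11: history=[(5, 38), (8, 69)] -> pick v8 -> 69
v13: WRITE c=15  (c history now [(2, 77), (4, 52), (6, 76), (7, 62), (11, 80), (12, 20), (13, 15)])
v14: WRITE a=61  (a history now [(5, 38), (8, 69), (14, 61)])
READ c @v2: history=[(2, 77), (4, 52), (6, 76), (7, 62), (11, 80), (12, 20), (13, 15)] -> pick v2 -> 77
v15: WRITE a=84  (a history now [(5, 38), (8, 69), (14, 61), (15, 84)])
v16: WRITE b=54  (b history now [(1, 68), (3, 41), (9, 4), (10, 34), (16, 54)])
READ b @v16: history=[(1, 68), (3, 41), (9, 4), (10, 34), (16, 54)] -> pick v16 -> 54
v17: WRITE a=61  (a history now [(5, 38), (8, 69), (14, 61), (15, 84), (17, 61)])
Read results in order: ['NONE', '77', 'NONE', '77', '52', '41', 'NONE', 'NONE', '52', '69', '77', '54']
NONE count = 4

Answer: 4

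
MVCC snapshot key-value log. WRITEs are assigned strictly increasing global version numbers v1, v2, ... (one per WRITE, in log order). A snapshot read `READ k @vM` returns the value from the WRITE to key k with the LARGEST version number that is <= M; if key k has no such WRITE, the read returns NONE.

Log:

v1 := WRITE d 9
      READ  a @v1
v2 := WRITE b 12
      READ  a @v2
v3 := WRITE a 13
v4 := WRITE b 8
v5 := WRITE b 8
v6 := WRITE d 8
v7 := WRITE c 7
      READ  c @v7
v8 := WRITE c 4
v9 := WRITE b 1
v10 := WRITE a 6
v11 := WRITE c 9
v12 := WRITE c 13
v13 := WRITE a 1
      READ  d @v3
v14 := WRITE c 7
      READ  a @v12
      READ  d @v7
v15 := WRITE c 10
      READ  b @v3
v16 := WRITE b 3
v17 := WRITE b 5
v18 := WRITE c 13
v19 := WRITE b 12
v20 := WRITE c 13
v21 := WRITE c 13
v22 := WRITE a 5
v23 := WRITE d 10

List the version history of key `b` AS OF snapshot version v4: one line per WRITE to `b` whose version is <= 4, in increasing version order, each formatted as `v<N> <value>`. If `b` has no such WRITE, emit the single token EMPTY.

Scan writes for key=b with version <= 4:
  v1 WRITE d 9 -> skip
  v2 WRITE b 12 -> keep
  v3 WRITE a 13 -> skip
  v4 WRITE b 8 -> keep
  v5 WRITE b 8 -> drop (> snap)
  v6 WRITE d 8 -> skip
  v7 WRITE c 7 -> skip
  v8 WRITE c 4 -> skip
  v9 WRITE b 1 -> drop (> snap)
  v10 WRITE a 6 -> skip
  v11 WRITE c 9 -> skip
  v12 WRITE c 13 -> skip
  v13 WRITE a 1 -> skip
  v14 WRITE c 7 -> skip
  v15 WRITE c 10 -> skip
  v16 WRITE b 3 -> drop (> snap)
  v17 WRITE b 5 -> drop (> snap)
  v18 WRITE c 13 -> skip
  v19 WRITE b 12 -> drop (> snap)
  v20 WRITE c 13 -> skip
  v21 WRITE c 13 -> skip
  v22 WRITE a 5 -> skip
  v23 WRITE d 10 -> skip
Collected: [(2, 12), (4, 8)]

Answer: v2 12
v4 8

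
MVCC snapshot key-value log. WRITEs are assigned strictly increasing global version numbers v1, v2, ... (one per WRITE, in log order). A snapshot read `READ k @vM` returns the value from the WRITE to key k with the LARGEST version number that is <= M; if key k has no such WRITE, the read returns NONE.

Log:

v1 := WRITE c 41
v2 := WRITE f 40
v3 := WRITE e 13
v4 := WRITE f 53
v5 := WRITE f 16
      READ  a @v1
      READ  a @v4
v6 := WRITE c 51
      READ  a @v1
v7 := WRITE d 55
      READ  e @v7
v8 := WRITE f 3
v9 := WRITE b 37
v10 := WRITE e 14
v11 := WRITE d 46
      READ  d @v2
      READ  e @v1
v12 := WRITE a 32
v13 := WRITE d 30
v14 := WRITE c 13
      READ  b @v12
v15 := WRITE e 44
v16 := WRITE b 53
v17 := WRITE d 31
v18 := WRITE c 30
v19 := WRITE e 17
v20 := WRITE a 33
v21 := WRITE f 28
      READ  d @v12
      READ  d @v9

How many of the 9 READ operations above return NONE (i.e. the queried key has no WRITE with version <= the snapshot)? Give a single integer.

v1: WRITE c=41  (c history now [(1, 41)])
v2: WRITE f=40  (f history now [(2, 40)])
v3: WRITE e=13  (e history now [(3, 13)])
v4: WRITE f=53  (f history now [(2, 40), (4, 53)])
v5: WRITE f=16  (f history now [(2, 40), (4, 53), (5, 16)])
READ a @v1: history=[] -> no version <= 1 -> NONE
READ a @v4: history=[] -> no version <= 4 -> NONE
v6: WRITE c=51  (c history now [(1, 41), (6, 51)])
READ a @v1: history=[] -> no version <= 1 -> NONE
v7: WRITE d=55  (d history now [(7, 55)])
READ e @v7: history=[(3, 13)] -> pick v3 -> 13
v8: WRITE f=3  (f history now [(2, 40), (4, 53), (5, 16), (8, 3)])
v9: WRITE b=37  (b history now [(9, 37)])
v10: WRITE e=14  (e history now [(3, 13), (10, 14)])
v11: WRITE d=46  (d history now [(7, 55), (11, 46)])
READ d @v2: history=[(7, 55), (11, 46)] -> no version <= 2 -> NONE
READ e @v1: history=[(3, 13), (10, 14)] -> no version <= 1 -> NONE
v12: WRITE a=32  (a history now [(12, 32)])
v13: WRITE d=30  (d history now [(7, 55), (11, 46), (13, 30)])
v14: WRITE c=13  (c history now [(1, 41), (6, 51), (14, 13)])
READ b @v12: history=[(9, 37)] -> pick v9 -> 37
v15: WRITE e=44  (e history now [(3, 13), (10, 14), (15, 44)])
v16: WRITE b=53  (b history now [(9, 37), (16, 53)])
v17: WRITE d=31  (d history now [(7, 55), (11, 46), (13, 30), (17, 31)])
v18: WRITE c=30  (c history now [(1, 41), (6, 51), (14, 13), (18, 30)])
v19: WRITE e=17  (e history now [(3, 13), (10, 14), (15, 44), (19, 17)])
v20: WRITE a=33  (a history now [(12, 32), (20, 33)])
v21: WRITE f=28  (f history now [(2, 40), (4, 53), (5, 16), (8, 3), (21, 28)])
READ d @v12: history=[(7, 55), (11, 46), (13, 30), (17, 31)] -> pick v11 -> 46
READ d @v9: history=[(7, 55), (11, 46), (13, 30), (17, 31)] -> pick v7 -> 55
Read results in order: ['NONE', 'NONE', 'NONE', '13', 'NONE', 'NONE', '37', '46', '55']
NONE count = 5

Answer: 5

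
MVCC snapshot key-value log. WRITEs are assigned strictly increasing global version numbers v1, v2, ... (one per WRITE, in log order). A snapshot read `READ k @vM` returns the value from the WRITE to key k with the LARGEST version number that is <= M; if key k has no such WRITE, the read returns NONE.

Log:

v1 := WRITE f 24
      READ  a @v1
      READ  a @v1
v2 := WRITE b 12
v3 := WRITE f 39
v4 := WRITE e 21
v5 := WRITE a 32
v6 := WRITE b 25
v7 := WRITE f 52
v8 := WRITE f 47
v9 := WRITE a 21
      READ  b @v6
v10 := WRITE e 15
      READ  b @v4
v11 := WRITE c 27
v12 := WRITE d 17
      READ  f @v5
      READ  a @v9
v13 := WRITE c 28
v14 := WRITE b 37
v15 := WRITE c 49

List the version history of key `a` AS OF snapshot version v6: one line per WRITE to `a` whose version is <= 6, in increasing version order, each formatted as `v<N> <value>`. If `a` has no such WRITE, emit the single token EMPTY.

Scan writes for key=a with version <= 6:
  v1 WRITE f 24 -> skip
  v2 WRITE b 12 -> skip
  v3 WRITE f 39 -> skip
  v4 WRITE e 21 -> skip
  v5 WRITE a 32 -> keep
  v6 WRITE b 25 -> skip
  v7 WRITE f 52 -> skip
  v8 WRITE f 47 -> skip
  v9 WRITE a 21 -> drop (> snap)
  v10 WRITE e 15 -> skip
  v11 WRITE c 27 -> skip
  v12 WRITE d 17 -> skip
  v13 WRITE c 28 -> skip
  v14 WRITE b 37 -> skip
  v15 WRITE c 49 -> skip
Collected: [(5, 32)]

Answer: v5 32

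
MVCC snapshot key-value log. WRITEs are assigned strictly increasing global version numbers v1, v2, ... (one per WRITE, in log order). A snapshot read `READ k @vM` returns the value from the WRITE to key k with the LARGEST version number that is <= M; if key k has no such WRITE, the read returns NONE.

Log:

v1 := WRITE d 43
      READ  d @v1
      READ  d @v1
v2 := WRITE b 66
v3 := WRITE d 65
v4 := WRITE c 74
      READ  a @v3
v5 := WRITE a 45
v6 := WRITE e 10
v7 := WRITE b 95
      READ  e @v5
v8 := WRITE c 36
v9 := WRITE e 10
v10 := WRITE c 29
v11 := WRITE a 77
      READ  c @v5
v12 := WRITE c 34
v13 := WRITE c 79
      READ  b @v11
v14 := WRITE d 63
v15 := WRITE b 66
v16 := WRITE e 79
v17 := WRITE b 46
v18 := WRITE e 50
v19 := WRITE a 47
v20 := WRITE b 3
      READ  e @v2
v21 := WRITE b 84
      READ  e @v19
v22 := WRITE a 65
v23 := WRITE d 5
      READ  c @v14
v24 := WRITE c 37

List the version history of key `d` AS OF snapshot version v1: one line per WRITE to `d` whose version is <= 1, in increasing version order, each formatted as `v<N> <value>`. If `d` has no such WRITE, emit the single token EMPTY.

Scan writes for key=d with version <= 1:
  v1 WRITE d 43 -> keep
  v2 WRITE b 66 -> skip
  v3 WRITE d 65 -> drop (> snap)
  v4 WRITE c 74 -> skip
  v5 WRITE a 45 -> skip
  v6 WRITE e 10 -> skip
  v7 WRITE b 95 -> skip
  v8 WRITE c 36 -> skip
  v9 WRITE e 10 -> skip
  v10 WRITE c 29 -> skip
  v11 WRITE a 77 -> skip
  v12 WRITE c 34 -> skip
  v13 WRITE c 79 -> skip
  v14 WRITE d 63 -> drop (> snap)
  v15 WRITE b 66 -> skip
  v16 WRITE e 79 -> skip
  v17 WRITE b 46 -> skip
  v18 WRITE e 50 -> skip
  v19 WRITE a 47 -> skip
  v20 WRITE b 3 -> skip
  v21 WRITE b 84 -> skip
  v22 WRITE a 65 -> skip
  v23 WRITE d 5 -> drop (> snap)
  v24 WRITE c 37 -> skip
Collected: [(1, 43)]

Answer: v1 43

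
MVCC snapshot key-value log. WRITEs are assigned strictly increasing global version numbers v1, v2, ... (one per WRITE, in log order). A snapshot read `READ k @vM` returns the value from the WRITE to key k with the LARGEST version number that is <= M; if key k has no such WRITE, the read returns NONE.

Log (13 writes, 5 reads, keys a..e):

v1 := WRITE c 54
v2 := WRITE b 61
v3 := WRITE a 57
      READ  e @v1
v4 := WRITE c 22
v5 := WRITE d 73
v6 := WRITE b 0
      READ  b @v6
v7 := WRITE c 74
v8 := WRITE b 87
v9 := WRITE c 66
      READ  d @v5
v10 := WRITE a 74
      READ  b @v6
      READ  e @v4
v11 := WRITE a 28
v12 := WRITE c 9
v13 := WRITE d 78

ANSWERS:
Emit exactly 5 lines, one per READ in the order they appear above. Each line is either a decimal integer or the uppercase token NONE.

Answer: NONE
0
73
0
NONE

Derivation:
v1: WRITE c=54  (c history now [(1, 54)])
v2: WRITE b=61  (b history now [(2, 61)])
v3: WRITE a=57  (a history now [(3, 57)])
READ e @v1: history=[] -> no version <= 1 -> NONE
v4: WRITE c=22  (c history now [(1, 54), (4, 22)])
v5: WRITE d=73  (d history now [(5, 73)])
v6: WRITE b=0  (b history now [(2, 61), (6, 0)])
READ b @v6: history=[(2, 61), (6, 0)] -> pick v6 -> 0
v7: WRITE c=74  (c history now [(1, 54), (4, 22), (7, 74)])
v8: WRITE b=87  (b history now [(2, 61), (6, 0), (8, 87)])
v9: WRITE c=66  (c history now [(1, 54), (4, 22), (7, 74), (9, 66)])
READ d @v5: history=[(5, 73)] -> pick v5 -> 73
v10: WRITE a=74  (a history now [(3, 57), (10, 74)])
READ b @v6: history=[(2, 61), (6, 0), (8, 87)] -> pick v6 -> 0
READ e @v4: history=[] -> no version <= 4 -> NONE
v11: WRITE a=28  (a history now [(3, 57), (10, 74), (11, 28)])
v12: WRITE c=9  (c history now [(1, 54), (4, 22), (7, 74), (9, 66), (12, 9)])
v13: WRITE d=78  (d history now [(5, 73), (13, 78)])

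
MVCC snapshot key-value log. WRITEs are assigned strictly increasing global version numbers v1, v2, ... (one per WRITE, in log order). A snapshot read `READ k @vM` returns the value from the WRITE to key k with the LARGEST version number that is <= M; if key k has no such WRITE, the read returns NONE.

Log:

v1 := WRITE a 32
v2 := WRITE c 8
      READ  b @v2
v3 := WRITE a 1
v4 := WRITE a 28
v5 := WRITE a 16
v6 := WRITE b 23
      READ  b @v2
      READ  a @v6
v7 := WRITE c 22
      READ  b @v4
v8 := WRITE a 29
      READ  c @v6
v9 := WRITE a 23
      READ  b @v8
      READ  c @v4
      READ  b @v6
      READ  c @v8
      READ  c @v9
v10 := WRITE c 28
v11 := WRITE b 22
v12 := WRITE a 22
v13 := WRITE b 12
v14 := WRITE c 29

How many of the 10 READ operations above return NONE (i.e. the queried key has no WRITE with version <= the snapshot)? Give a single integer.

Answer: 3

Derivation:
v1: WRITE a=32  (a history now [(1, 32)])
v2: WRITE c=8  (c history now [(2, 8)])
READ b @v2: history=[] -> no version <= 2 -> NONE
v3: WRITE a=1  (a history now [(1, 32), (3, 1)])
v4: WRITE a=28  (a history now [(1, 32), (3, 1), (4, 28)])
v5: WRITE a=16  (a history now [(1, 32), (3, 1), (4, 28), (5, 16)])
v6: WRITE b=23  (b history now [(6, 23)])
READ b @v2: history=[(6, 23)] -> no version <= 2 -> NONE
READ a @v6: history=[(1, 32), (3, 1), (4, 28), (5, 16)] -> pick v5 -> 16
v7: WRITE c=22  (c history now [(2, 8), (7, 22)])
READ b @v4: history=[(6, 23)] -> no version <= 4 -> NONE
v8: WRITE a=29  (a history now [(1, 32), (3, 1), (4, 28), (5, 16), (8, 29)])
READ c @v6: history=[(2, 8), (7, 22)] -> pick v2 -> 8
v9: WRITE a=23  (a history now [(1, 32), (3, 1), (4, 28), (5, 16), (8, 29), (9, 23)])
READ b @v8: history=[(6, 23)] -> pick v6 -> 23
READ c @v4: history=[(2, 8), (7, 22)] -> pick v2 -> 8
READ b @v6: history=[(6, 23)] -> pick v6 -> 23
READ c @v8: history=[(2, 8), (7, 22)] -> pick v7 -> 22
READ c @v9: history=[(2, 8), (7, 22)] -> pick v7 -> 22
v10: WRITE c=28  (c history now [(2, 8), (7, 22), (10, 28)])
v11: WRITE b=22  (b history now [(6, 23), (11, 22)])
v12: WRITE a=22  (a history now [(1, 32), (3, 1), (4, 28), (5, 16), (8, 29), (9, 23), (12, 22)])
v13: WRITE b=12  (b history now [(6, 23), (11, 22), (13, 12)])
v14: WRITE c=29  (c history now [(2, 8), (7, 22), (10, 28), (14, 29)])
Read results in order: ['NONE', 'NONE', '16', 'NONE', '8', '23', '8', '23', '22', '22']
NONE count = 3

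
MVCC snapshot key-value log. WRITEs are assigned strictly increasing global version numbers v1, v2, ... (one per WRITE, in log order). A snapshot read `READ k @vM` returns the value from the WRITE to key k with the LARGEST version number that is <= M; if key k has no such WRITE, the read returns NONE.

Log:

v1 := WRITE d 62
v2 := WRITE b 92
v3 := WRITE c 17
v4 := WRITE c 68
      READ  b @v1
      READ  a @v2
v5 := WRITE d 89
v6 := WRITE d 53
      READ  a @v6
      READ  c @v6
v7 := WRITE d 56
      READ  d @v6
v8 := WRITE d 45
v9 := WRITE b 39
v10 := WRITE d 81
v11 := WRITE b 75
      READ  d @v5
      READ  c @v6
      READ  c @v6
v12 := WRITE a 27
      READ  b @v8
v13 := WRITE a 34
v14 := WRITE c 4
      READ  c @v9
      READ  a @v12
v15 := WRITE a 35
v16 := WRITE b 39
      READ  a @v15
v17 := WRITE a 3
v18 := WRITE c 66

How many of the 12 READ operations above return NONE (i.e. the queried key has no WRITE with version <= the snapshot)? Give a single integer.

Answer: 3

Derivation:
v1: WRITE d=62  (d history now [(1, 62)])
v2: WRITE b=92  (b history now [(2, 92)])
v3: WRITE c=17  (c history now [(3, 17)])
v4: WRITE c=68  (c history now [(3, 17), (4, 68)])
READ b @v1: history=[(2, 92)] -> no version <= 1 -> NONE
READ a @v2: history=[] -> no version <= 2 -> NONE
v5: WRITE d=89  (d history now [(1, 62), (5, 89)])
v6: WRITE d=53  (d history now [(1, 62), (5, 89), (6, 53)])
READ a @v6: history=[] -> no version <= 6 -> NONE
READ c @v6: history=[(3, 17), (4, 68)] -> pick v4 -> 68
v7: WRITE d=56  (d history now [(1, 62), (5, 89), (6, 53), (7, 56)])
READ d @v6: history=[(1, 62), (5, 89), (6, 53), (7, 56)] -> pick v6 -> 53
v8: WRITE d=45  (d history now [(1, 62), (5, 89), (6, 53), (7, 56), (8, 45)])
v9: WRITE b=39  (b history now [(2, 92), (9, 39)])
v10: WRITE d=81  (d history now [(1, 62), (5, 89), (6, 53), (7, 56), (8, 45), (10, 81)])
v11: WRITE b=75  (b history now [(2, 92), (9, 39), (11, 75)])
READ d @v5: history=[(1, 62), (5, 89), (6, 53), (7, 56), (8, 45), (10, 81)] -> pick v5 -> 89
READ c @v6: history=[(3, 17), (4, 68)] -> pick v4 -> 68
READ c @v6: history=[(3, 17), (4, 68)] -> pick v4 -> 68
v12: WRITE a=27  (a history now [(12, 27)])
READ b @v8: history=[(2, 92), (9, 39), (11, 75)] -> pick v2 -> 92
v13: WRITE a=34  (a history now [(12, 27), (13, 34)])
v14: WRITE c=4  (c history now [(3, 17), (4, 68), (14, 4)])
READ c @v9: history=[(3, 17), (4, 68), (14, 4)] -> pick v4 -> 68
READ a @v12: history=[(12, 27), (13, 34)] -> pick v12 -> 27
v15: WRITE a=35  (a history now [(12, 27), (13, 34), (15, 35)])
v16: WRITE b=39  (b history now [(2, 92), (9, 39), (11, 75), (16, 39)])
READ a @v15: history=[(12, 27), (13, 34), (15, 35)] -> pick v15 -> 35
v17: WRITE a=3  (a history now [(12, 27), (13, 34), (15, 35), (17, 3)])
v18: WRITE c=66  (c history now [(3, 17), (4, 68), (14, 4), (18, 66)])
Read results in order: ['NONE', 'NONE', 'NONE', '68', '53', '89', '68', '68', '92', '68', '27', '35']
NONE count = 3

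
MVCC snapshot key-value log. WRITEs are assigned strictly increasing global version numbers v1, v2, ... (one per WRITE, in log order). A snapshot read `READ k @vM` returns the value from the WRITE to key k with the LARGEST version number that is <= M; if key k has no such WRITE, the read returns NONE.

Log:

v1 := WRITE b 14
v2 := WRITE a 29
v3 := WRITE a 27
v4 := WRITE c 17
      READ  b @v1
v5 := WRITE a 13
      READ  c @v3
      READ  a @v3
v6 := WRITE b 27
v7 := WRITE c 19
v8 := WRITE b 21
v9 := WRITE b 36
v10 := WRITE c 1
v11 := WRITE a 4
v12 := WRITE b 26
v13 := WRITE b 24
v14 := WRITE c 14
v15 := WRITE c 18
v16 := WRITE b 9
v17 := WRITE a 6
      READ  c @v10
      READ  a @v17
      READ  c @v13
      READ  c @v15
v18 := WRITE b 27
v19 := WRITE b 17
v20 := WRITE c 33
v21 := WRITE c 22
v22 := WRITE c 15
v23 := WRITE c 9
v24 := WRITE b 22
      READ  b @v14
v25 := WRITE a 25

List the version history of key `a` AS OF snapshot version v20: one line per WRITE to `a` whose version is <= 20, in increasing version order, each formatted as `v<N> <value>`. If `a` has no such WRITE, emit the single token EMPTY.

Answer: v2 29
v3 27
v5 13
v11 4
v17 6

Derivation:
Scan writes for key=a with version <= 20:
  v1 WRITE b 14 -> skip
  v2 WRITE a 29 -> keep
  v3 WRITE a 27 -> keep
  v4 WRITE c 17 -> skip
  v5 WRITE a 13 -> keep
  v6 WRITE b 27 -> skip
  v7 WRITE c 19 -> skip
  v8 WRITE b 21 -> skip
  v9 WRITE b 36 -> skip
  v10 WRITE c 1 -> skip
  v11 WRITE a 4 -> keep
  v12 WRITE b 26 -> skip
  v13 WRITE b 24 -> skip
  v14 WRITE c 14 -> skip
  v15 WRITE c 18 -> skip
  v16 WRITE b 9 -> skip
  v17 WRITE a 6 -> keep
  v18 WRITE b 27 -> skip
  v19 WRITE b 17 -> skip
  v20 WRITE c 33 -> skip
  v21 WRITE c 22 -> skip
  v22 WRITE c 15 -> skip
  v23 WRITE c 9 -> skip
  v24 WRITE b 22 -> skip
  v25 WRITE a 25 -> drop (> snap)
Collected: [(2, 29), (3, 27), (5, 13), (11, 4), (17, 6)]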